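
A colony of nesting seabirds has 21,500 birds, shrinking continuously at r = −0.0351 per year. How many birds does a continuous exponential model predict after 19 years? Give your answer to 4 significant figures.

P(19) = 21500 · e^(-0.0351·19) = 21500 · e^(-0.6669)
= 21500 · 0.5133 ≈ 11035.89

≈ 11,040 birds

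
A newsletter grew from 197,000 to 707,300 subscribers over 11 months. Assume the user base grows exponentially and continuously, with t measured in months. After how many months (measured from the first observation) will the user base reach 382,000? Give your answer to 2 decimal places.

t ≈ 5.70 months

r = ln(707300/197000) / 11 ≈ 0.116205 per month
t = ln(382000/197000) / r = 0.66222 / 0.116205 ≈ 5.699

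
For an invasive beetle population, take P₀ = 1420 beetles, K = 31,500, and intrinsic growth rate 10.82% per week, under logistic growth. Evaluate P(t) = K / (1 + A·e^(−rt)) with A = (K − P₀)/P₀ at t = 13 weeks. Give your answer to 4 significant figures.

A = (31500 − 1420)/1420 = 21.1831
P(13) = 31500 / (1 + 21.1831·e^(−0.1082·13)) = 31500 / (1 + 21.1831·0.244975)
= 31500 / 6.18932 ≈ 5089.41

≈ 5,089 beetles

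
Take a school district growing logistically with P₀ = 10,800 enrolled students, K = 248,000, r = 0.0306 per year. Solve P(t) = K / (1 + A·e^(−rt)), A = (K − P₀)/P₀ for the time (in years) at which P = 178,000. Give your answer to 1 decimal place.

t ≈ 131.5 years

A = (248000 − 10800)/10800 = 21.96296
178000 = 248000/(1 + 21.96296·e^(−0.0306t)) → 1 + 21.96296·e^(−0.0306t) = 1.39326
e^(−0.0306t) = 0.017906 → t = ln(55.84868)/0.0306 = 4.02265/0.0306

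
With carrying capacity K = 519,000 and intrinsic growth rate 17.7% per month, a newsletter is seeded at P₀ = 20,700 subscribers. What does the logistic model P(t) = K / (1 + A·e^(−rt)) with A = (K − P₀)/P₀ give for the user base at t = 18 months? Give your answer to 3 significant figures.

≈ 260,000 subscribers

A = (519000 − 20700)/20700 = 24.07246
P(18) = 519000 / (1 + 24.07246·e^(−0.177·18)) = 519000 / (1 + 24.07246·0.041337)
= 519000 / 1.99508 ≈ 260139.85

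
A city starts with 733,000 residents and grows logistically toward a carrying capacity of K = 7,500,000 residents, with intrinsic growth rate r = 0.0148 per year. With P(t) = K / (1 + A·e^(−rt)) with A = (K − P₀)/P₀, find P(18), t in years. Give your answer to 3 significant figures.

≈ 929,000 residents

A = (7500000 − 733000)/733000 = 9.23192
P(18) = 7500000 / (1 + 9.23192·e^(−0.0148·18)) = 7500000 / (1 + 9.23192·0.766133)
= 7500000 / 8.07288 ≈ 929036.74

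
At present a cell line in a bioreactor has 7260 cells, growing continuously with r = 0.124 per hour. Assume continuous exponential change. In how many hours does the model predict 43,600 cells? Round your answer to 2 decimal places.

43600 = 7260 · e^(0.124·t)
t = ln(43600/7260) / 0.124 = ln(6.00551) / 0.124 = 1.79268 / 0.124

t ≈ 14.46 hours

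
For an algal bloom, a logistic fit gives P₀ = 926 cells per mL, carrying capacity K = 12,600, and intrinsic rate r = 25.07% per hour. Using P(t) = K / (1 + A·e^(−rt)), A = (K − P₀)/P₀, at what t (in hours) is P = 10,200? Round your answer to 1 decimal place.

t ≈ 15.9 hours

A = (12600 − 926)/926 = 12.60691
10200 = 12600/(1 + 12.60691·e^(−0.2507t)) → 1 + 12.60691·e^(−0.2507t) = 1.23529
e^(−0.2507t) = 0.018664 → t = ln(53.57937)/0.2507 = 3.98116/0.2507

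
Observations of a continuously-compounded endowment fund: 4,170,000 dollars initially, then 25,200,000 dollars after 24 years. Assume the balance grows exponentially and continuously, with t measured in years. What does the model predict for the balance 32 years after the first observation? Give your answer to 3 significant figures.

≈ 45,900,000 dollars

r = ln(25200000/4170000) / 24 ≈ 0.074955 per year
P(32) = 4170000 · e^(0.074955·32) = 4170000 · 11.00743 ≈ 45900988.25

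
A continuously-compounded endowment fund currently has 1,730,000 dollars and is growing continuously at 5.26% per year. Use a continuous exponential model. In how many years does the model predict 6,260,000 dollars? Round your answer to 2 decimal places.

6260000 = 1730000 · e^(0.0526·t)
t = ln(6260000/1730000) / 0.0526 = ln(3.6185) / 0.0526 = 1.28606 / 0.0526

t ≈ 24.45 years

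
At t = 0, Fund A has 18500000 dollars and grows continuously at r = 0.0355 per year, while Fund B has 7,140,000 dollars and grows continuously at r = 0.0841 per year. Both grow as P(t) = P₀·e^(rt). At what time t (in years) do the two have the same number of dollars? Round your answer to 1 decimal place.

18500000·e^(0.0355t) = 7140000·e^(0.0841t)
18500000/7140000 = e^((0.0841 − 0.0355)t) → ln(2.59104) = 0.0486·t
t = 0.95206 / 0.0486

t ≈ 19.6 years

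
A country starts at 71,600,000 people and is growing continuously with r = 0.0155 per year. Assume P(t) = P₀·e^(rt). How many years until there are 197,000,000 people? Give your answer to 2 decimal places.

t ≈ 65.30 years

197000000 = 71600000 · e^(0.0155·t)
t = ln(197000000/71600000) / 0.0155 = ln(2.7514) / 0.0155 = 1.01211 / 0.0155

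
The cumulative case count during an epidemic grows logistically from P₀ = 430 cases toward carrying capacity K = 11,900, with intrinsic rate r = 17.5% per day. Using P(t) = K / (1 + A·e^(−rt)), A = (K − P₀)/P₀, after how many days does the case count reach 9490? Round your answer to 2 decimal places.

A = (11900 − 430)/430 = 26.67442
9490 = 11900/(1 + 26.67442·e^(−0.175t)) → 1 + 26.67442·e^(−0.175t) = 1.25395
e^(−0.175t) = 0.00952 → t = ln(105.03744)/0.175 = 4.65432/0.175

t ≈ 26.60 days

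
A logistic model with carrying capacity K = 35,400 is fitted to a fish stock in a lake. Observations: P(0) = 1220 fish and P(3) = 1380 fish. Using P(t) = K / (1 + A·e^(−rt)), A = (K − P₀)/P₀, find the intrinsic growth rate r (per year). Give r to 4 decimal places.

A = (35400 − 1220)/1220 = 28.01639
1380 = 35400/(1 + 28.01639·e^(−r·3)) → e^(−3r) = (25.65217 − 1)/28.01639 = 0.87992
r = −ln(0.87992)/3 = 0.12792/3

r ≈ 0.0426 per year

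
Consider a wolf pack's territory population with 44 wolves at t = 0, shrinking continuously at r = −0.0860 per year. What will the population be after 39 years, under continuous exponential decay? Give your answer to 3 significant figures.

≈ 1.54 wolves

P(39) = 44 · e^(-0.086·39) = 44 · e^(-3.354)
= 44 · 0.03494 ≈ 1.54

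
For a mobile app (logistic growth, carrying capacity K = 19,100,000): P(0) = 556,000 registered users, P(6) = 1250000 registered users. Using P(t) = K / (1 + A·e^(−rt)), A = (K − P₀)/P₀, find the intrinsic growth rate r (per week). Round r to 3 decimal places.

r ≈ 0.141 per week

A = (19100000 − 556000)/556000 = 33.35252
1250000 = 19100000/(1 + 33.35252·e^(−r·6)) → e^(−6r) = (15.28 − 1)/33.35252 = 0.428154
r = −ln(0.428154)/6 = 0.84827/6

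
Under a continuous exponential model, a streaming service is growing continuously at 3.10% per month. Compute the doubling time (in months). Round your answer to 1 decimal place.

doubling time ≈ 22.4 months

doubling time = ln(2) / |r| = 0.69315 / 0.031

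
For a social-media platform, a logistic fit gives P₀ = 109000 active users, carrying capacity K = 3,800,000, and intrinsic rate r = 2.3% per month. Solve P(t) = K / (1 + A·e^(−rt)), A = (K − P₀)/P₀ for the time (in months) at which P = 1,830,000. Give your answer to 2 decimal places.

t ≈ 149.94 months

A = (3800000 − 109000)/109000 = 33.86239
1830000 = 3800000/(1 + 33.86239·e^(−0.023t)) → 1 + 33.86239·e^(−0.023t) = 2.0765
e^(−0.023t) = 0.031791 → t = ln(31.45592)/0.023 = 3.44859/0.023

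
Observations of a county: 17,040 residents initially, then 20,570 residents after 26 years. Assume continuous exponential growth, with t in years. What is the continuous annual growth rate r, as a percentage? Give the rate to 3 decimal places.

r ≈ 0.724% per year

20570 = 17040 · e^(r·26)
e^(26r) = 20570/17040 = 1.20716
r = ln(1.20716) / 26 = 0.18827 / 26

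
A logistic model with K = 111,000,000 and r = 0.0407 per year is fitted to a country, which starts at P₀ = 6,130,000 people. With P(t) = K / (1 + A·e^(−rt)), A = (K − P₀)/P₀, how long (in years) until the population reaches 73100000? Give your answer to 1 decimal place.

A = (111000000 − 6130000)/6130000 = 17.10767
73100000 = 111000000/(1 + 17.10767·e^(−0.0407t)) → 1 + 17.10767·e^(−0.0407t) = 1.51847
e^(−0.0407t) = 0.030306 → t = ln(32.99658)/0.0407 = 3.4964/0.0407

t ≈ 85.9 years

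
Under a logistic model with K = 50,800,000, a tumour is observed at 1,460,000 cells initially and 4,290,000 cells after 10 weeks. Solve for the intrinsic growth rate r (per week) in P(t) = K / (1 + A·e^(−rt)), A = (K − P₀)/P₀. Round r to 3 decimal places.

r ≈ 0.114 per week

A = (50800000 − 1460000)/1460000 = 33.79452
4290000 = 50800000/(1 + 33.79452·e^(−r·10)) → e^(−10r) = (11.84149 − 1)/33.79452 = 0.320806
r = −ln(0.320806)/10 = 1.13692/10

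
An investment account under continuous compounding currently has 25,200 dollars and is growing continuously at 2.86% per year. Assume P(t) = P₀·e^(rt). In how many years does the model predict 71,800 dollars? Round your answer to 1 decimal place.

t ≈ 36.6 years

71800 = 25200 · e^(0.0286·t)
t = ln(71800/25200) / 0.0286 = ln(2.84921) / 0.0286 = 1.04704 / 0.0286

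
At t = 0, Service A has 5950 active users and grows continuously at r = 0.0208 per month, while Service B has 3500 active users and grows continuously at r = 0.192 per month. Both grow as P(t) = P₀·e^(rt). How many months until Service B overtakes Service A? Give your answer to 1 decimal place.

5950·e^(0.0208t) = 3500·e^(0.192t)
5950/3500 = e^((0.192 − 0.0208)t) → ln(1.7) = 0.1712·t
t = 0.53063 / 0.1712

t ≈ 3.1 months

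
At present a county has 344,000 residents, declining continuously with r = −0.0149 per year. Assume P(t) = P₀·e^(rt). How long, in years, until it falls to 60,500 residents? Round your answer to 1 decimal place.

t ≈ 116.6 years

60500 = 344000 · e^(-0.0149·t)
t = ln(60500/344000) / -0.0149 = ln(0.17587) / -0.0149 = -1.738 / -0.0149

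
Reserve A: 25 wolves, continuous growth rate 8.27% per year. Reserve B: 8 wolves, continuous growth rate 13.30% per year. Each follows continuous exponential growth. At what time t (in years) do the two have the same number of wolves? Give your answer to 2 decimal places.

25·e^(0.0827t) = 8·e^(0.133t)
25/8 = e^((0.133 − 0.0827)t) → ln(3.125) = 0.0503·t
t = 1.13943 / 0.0503

t ≈ 22.65 years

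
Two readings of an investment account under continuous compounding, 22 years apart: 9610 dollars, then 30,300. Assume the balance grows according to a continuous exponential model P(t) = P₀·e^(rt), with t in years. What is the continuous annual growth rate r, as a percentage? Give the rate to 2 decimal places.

30300 = 9610 · e^(r·22)
e^(22r) = 30300/9610 = 3.15297
r = ln(3.15297) / 22 = 1.14834 / 22

r ≈ 5.22% per year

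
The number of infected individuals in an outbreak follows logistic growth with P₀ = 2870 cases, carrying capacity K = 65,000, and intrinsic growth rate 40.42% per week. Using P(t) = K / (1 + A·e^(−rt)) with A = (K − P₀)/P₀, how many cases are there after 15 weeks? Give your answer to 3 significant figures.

≈ 61,900 cases

A = (65000 − 2870)/2870 = 21.64808
P(15) = 65000 / (1 + 21.64808·e^(−0.4042·15)) = 65000 / (1 + 21.64808·0.002327)
= 65000 / 1.05038 ≈ 61882.14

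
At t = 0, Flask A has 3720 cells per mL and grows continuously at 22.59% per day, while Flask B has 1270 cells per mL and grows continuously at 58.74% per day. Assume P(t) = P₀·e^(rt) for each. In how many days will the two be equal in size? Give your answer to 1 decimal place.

3720·e^(0.2259t) = 1270·e^(0.5874t)
3720/1270 = e^((0.5874 − 0.2259)t) → ln(2.92913) = 0.3615·t
t = 1.07471 / 0.3615

t ≈ 3.0 days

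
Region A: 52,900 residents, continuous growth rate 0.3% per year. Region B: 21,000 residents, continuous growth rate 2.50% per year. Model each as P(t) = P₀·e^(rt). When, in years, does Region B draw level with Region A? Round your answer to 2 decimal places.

t ≈ 41.99 years

52900·e^(0.003t) = 21000·e^(0.025t)
52900/21000 = e^((0.025 − 0.003)t) → ln(2.51905) = 0.022·t
t = 0.92388 / 0.022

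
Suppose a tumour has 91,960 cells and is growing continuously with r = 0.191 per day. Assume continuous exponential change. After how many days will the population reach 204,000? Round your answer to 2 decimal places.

204000 = 91960 · e^(0.191·t)
t = ln(204000/91960) / 0.191 = ln(2.21836) / 0.191 = 0.79677 / 0.191

t ≈ 4.17 days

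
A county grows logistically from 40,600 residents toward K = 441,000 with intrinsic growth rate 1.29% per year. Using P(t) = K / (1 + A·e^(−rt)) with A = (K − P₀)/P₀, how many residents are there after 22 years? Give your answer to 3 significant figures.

≈ 52,300 residents

A = (441000 − 40600)/40600 = 9.86207
P(22) = 441000 / (1 + 9.86207·e^(−0.0129·22)) = 441000 / (1 + 9.86207·0.752917)
= 441000 / 8.42532 ≈ 52342.22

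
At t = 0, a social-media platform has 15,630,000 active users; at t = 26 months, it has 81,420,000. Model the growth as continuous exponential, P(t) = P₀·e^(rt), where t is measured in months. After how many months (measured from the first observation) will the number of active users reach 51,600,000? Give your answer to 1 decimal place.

r = ln(81420000/15630000) / 26 ≈ 0.063478 per month
t = ln(51600000/15630000) / r = 1.19433 / 0.063478 ≈ 18.815

t ≈ 18.8 months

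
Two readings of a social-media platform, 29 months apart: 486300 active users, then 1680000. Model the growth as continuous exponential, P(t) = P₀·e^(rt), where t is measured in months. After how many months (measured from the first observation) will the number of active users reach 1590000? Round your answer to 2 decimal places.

t ≈ 27.71 months

r = ln(1680000/486300) / 29 ≈ 0.042749 per month
t = ln(1590000/486300) / r = 1.18466 / 0.042749 ≈ 27.712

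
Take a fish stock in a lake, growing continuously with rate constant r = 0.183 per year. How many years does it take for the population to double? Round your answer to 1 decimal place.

doubling time = ln(2) / |r| = 0.69315 / 0.183

doubling time ≈ 3.8 years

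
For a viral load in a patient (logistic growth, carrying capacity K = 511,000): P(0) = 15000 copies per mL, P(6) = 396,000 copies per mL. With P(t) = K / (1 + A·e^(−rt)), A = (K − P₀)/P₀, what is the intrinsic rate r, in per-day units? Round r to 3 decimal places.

r ≈ 0.789 per day

A = (511000 − 15000)/15000 = 33.06667
396000 = 511000/(1 + 33.06667·e^(−r·6)) → e^(−6r) = (1.2904 − 1)/33.06667 = 0.008782
r = −ln(0.008782)/6 = 4.73501/6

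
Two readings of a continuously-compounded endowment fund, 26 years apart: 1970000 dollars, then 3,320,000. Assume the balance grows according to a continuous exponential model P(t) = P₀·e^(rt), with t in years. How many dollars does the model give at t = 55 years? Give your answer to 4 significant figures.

≈ 5,942,000 dollars

r = ln(3320000/1970000) / 26 ≈ 0.020074 per year
P(55) = 1970000 · e^(0.020074·55) = 1970000 · 3.01646 ≈ 5942434.27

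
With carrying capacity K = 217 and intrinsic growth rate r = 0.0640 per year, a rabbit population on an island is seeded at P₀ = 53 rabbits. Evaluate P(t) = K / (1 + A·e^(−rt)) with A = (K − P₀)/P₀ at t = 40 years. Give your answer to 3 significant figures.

≈ 175 rabbits

A = (217 − 53)/53 = 3.09434
P(40) = 217 / (1 + 3.09434·e^(−0.064·40)) = 217 / (1 + 3.09434·0.077305)
= 217 / 1.23921 ≈ 175.11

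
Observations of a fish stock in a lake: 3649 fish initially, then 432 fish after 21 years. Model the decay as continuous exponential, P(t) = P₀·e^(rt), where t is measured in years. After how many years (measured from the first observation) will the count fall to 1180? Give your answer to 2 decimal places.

r = ln(432/3649) / 21 ≈ -0.101609 per year
t = ln(1180/3649) / r = -1.12894 / -0.101609 ≈ 11.111

t ≈ 11.11 years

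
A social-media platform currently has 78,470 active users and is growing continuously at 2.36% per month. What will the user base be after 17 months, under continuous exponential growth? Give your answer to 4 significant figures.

≈ 117,200 active users

P(17) = 78470 · e^(0.0236·17) = 78470 · e^(0.4012)
= 78470 · 1.49362 ≈ 117204.04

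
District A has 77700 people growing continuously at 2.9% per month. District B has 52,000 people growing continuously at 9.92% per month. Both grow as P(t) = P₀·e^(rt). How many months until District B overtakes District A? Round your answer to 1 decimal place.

77700·e^(0.029t) = 52000·e^(0.0992t)
77700/52000 = e^((0.0992 − 0.029)t) → ln(1.49423) = 0.0702·t
t = 0.40161 / 0.0702

t ≈ 5.7 months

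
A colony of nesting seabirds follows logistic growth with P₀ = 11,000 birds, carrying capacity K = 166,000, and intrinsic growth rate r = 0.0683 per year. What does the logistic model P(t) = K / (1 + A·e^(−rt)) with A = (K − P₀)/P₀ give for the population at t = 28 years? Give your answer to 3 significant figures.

≈ 53,900 birds

A = (166000 − 11000)/11000 = 14.09091
P(28) = 166000 / (1 + 14.09091·e^(−0.0683·28)) = 166000 / (1 + 14.09091·0.147725)
= 166000 / 3.08159 ≈ 53868.37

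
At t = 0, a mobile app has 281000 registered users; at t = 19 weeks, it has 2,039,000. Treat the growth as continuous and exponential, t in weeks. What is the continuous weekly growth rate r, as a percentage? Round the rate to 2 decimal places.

r ≈ 10.43% per week

2039000 = 281000 · e^(r·19)
e^(19r) = 2039000/281000 = 7.25623
r = ln(7.25623) / 19 = 1.98186 / 19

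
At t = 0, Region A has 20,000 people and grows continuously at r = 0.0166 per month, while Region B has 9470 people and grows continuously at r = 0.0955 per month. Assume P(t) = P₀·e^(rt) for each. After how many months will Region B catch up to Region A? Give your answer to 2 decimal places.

t ≈ 9.48 months

20000·e^(0.0166t) = 9470·e^(0.0955t)
20000/9470 = e^((0.0955 − 0.0166)t) → ln(2.11193) = 0.0789·t
t = 0.7476 / 0.0789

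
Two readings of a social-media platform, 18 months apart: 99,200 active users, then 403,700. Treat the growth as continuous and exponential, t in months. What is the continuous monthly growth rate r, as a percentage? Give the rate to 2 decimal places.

r ≈ 7.80% per month

403700 = 99200 · e^(r·18)
e^(18r) = 403700/99200 = 4.06956
r = ln(4.06956) / 18 = 1.40353 / 18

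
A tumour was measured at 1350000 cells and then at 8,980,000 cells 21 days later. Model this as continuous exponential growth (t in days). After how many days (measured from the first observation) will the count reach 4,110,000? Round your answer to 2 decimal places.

r = ln(8980000/1350000) / 21 ≈ 0.090233 per day
t = ln(4110000/1350000) / r = 1.11332 / 0.090233 ≈ 12.338

t ≈ 12.34 days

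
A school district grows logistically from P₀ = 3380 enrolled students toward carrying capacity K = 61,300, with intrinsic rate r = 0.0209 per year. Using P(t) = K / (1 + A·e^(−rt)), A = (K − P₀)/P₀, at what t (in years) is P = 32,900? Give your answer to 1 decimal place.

A = (61300 − 3380)/3380 = 17.13609
32900 = 61300/(1 + 17.13609·e^(−0.0209t)) → 1 + 17.13609·e^(−0.0209t) = 1.86322
e^(−0.0209t) = 0.050374 → t = ln(19.85132)/0.0209 = 2.98827/0.0209

t ≈ 143.0 years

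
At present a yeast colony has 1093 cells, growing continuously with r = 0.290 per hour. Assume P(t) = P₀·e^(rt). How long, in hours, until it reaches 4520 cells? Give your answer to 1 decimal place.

4520 = 1093 · e^(0.29·t)
t = ln(4520/1093) / 0.29 = ln(4.13541) / 0.29 = 1.41959 / 0.29

t ≈ 4.9 hours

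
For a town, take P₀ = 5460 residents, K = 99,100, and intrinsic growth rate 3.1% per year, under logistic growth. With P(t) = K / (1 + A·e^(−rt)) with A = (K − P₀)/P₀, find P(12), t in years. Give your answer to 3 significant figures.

A = (99100 − 5460)/5460 = 17.15018
P(12) = 99100 / (1 + 17.15018·e^(−0.031·12)) = 99100 / (1 + 17.15018·0.689354)
= 99100 / 12.82255 ≈ 7728.57

≈ 7,730 residents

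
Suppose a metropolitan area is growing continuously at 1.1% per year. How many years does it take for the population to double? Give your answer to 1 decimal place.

doubling time = ln(2) / |r| = 0.69315 / 0.011

doubling time ≈ 63.0 years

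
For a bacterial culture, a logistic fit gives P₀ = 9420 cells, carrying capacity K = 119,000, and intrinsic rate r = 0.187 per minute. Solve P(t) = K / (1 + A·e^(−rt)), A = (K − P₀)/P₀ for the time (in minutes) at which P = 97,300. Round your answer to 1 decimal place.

t ≈ 21.1 minutes

A = (119000 − 9420)/9420 = 11.6327
97300 = 119000/(1 + 11.6327·e^(−0.187t)) → 1 + 11.6327·e^(−0.187t) = 1.22302
e^(−0.187t) = 0.019172 → t = ln(52.15951)/0.187 = 3.95431/0.187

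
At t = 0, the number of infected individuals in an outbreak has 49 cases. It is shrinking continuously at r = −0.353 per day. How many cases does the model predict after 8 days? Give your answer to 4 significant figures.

P(8) = 49 · e^(-0.353·8) = 49 · e^(-2.824)
= 49 · 0.05937 ≈ 2.91

≈ 2.909 cases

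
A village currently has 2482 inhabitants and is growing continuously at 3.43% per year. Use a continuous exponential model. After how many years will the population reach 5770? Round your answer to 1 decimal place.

t ≈ 24.6 years

5770 = 2482 · e^(0.0343·t)
t = ln(5770/2482) / 0.0343 = ln(2.32474) / 0.0343 = 0.84361 / 0.0343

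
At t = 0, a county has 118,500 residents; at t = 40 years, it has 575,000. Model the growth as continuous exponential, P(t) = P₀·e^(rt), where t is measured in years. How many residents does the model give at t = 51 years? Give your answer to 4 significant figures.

r = ln(575000/118500) / 40 ≈ 0.039486 per year
P(51) = 118500 · e^(0.039486·51) = 118500 · 7.49179 ≈ 887777.14

≈ 887,800 residents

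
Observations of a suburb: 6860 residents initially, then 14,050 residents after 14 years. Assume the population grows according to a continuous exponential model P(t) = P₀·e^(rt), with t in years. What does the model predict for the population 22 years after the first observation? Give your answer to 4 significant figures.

≈ 21,160 residents

r = ln(14050/6860) / 14 ≈ 0.051208 per year
P(22) = 6860 · e^(0.051208·22) = 6860 · 3.08509 ≈ 21163.71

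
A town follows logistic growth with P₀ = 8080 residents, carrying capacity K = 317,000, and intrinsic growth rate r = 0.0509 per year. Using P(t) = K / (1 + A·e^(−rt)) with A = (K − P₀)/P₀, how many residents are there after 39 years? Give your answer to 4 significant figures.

≈ 50,700 residents

A = (317000 − 8080)/8080 = 38.23267
P(39) = 317000 / (1 + 38.23267·e^(−0.0509·39)) = 317000 / (1 + 38.23267·0.137367)
= 317000 / 6.2519 ≈ 50704.56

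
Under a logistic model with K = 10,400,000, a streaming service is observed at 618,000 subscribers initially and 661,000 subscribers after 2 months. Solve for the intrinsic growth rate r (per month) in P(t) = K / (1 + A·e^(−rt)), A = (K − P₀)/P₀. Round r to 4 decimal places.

A = (10400000 − 618000)/618000 = 15.82848
661000 = 10400000/(1 + 15.82848·e^(−r·2)) → e^(−2r) = (15.73374 − 1)/15.82848 = 0.930837
r = −ln(0.930837)/2 = 0.07167/2

r ≈ 0.0358 per month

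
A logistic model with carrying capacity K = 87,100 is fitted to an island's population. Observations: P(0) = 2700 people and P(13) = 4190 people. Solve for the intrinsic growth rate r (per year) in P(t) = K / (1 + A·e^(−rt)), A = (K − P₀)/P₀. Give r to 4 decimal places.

r ≈ 0.0352 per year

A = (87100 − 2700)/2700 = 31.25926
4190 = 87100/(1 + 31.25926·e^(−r·13)) → e^(−13r) = (20.78759 − 1)/31.25926 = 0.633015
r = −ln(0.633015)/13 = 0.45726/13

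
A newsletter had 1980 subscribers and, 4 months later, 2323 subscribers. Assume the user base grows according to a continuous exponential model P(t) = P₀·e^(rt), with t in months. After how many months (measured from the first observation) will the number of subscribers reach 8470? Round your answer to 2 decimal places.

r = ln(2323/1980) / 4 ≈ 0.039941 per month
t = ln(8470/1980) / r = 1.45343 / 0.039941 ≈ 36.39

t ≈ 36.39 months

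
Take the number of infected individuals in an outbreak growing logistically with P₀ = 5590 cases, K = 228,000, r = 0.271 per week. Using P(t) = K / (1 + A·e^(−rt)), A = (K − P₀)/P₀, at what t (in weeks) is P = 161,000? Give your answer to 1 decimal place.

t ≈ 16.8 weeks

A = (228000 − 5590)/5590 = 39.78712
161000 = 228000/(1 + 39.78712·e^(−0.271t)) → 1 + 39.78712·e^(−0.271t) = 1.41615
e^(−0.271t) = 0.010459 → t = ln(95.60786)/0.271 = 4.56025/0.271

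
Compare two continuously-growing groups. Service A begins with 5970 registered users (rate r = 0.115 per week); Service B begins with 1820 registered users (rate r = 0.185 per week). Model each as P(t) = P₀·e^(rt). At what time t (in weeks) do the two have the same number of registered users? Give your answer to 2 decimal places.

t ≈ 16.97 weeks

5970·e^(0.115t) = 1820·e^(0.185t)
5970/1820 = e^((0.185 − 0.115)t) → ln(3.28022) = 0.07·t
t = 1.18791 / 0.07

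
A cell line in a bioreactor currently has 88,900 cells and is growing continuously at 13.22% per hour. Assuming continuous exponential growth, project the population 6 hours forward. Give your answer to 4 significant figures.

P(6) = 88900 · e^(0.1322·6) = 88900 · e^(0.7932)
= 88900 · 2.21046 ≈ 196509.77

≈ 196,500 cells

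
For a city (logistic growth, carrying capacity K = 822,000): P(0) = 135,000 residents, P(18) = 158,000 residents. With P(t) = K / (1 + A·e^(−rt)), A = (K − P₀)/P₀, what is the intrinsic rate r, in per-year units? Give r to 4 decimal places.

A = (822000 − 135000)/135000 = 5.08889
158000 = 822000/(1 + 5.08889·e^(−r·18)) → e^(−18r) = (5.20253 − 1)/5.08889 = 0.825825
r = −ln(0.825825)/18 = 0.19137/18

r ≈ 0.0106 per year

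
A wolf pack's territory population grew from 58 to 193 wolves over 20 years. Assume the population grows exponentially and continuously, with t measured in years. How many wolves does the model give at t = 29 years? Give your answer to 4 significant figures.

≈ 331.5 wolves

r = ln(193/58) / 20 ≈ 0.060112 per year
P(29) = 58 · e^(0.060112·29) = 58 · 5.71594 ≈ 331.52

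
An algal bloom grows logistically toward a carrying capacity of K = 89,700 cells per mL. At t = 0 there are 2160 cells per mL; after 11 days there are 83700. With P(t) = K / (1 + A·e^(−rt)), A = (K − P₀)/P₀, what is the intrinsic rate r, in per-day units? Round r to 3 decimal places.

r ≈ 0.576 per day

A = (89700 − 2160)/2160 = 40.52778
83700 = 89700/(1 + 40.52778·e^(−r·11)) → e^(−11r) = (1.07168 − 1)/40.52778 = 0.001769
r = −ln(0.001769)/11 = 6.33747/11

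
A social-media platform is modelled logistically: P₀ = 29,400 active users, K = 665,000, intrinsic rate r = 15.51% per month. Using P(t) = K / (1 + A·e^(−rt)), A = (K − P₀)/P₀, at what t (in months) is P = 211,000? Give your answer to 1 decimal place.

t ≈ 14.9 months

A = (665000 − 29400)/29400 = 21.61905
211000 = 665000/(1 + 21.61905·e^(−0.1551t)) → 1 + 21.61905·e^(−0.1551t) = 3.15166
e^(−0.1551t) = 0.099526 → t = ln(10.04762)/0.1551 = 2.30734/0.1551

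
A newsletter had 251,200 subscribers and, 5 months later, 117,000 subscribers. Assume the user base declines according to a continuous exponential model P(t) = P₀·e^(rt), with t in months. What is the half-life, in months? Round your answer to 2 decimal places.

r = ln(117000/251200) / 5 = ln(0.46576) / 5 ≈ -0.152815 per month
half-life = ln 2 / |r| = 0.69315 / 0.152815

half-life ≈ 4.54 months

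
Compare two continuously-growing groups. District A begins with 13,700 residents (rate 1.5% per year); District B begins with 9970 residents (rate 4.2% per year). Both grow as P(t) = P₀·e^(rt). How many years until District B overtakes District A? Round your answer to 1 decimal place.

13700·e^(0.015t) = 9970·e^(0.042t)
13700/9970 = e^((0.042 − 0.015)t) → ln(1.37412) = 0.027·t
t = 0.31782 / 0.027

t ≈ 11.8 years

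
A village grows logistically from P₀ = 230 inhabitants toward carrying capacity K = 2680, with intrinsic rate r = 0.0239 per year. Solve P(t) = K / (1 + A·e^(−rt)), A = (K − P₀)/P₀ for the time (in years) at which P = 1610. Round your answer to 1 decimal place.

A = (2680 − 230)/230 = 10.65217
1610 = 2680/(1 + 10.65217·e^(−0.0239t)) → 1 + 10.65217·e^(−0.0239t) = 1.6646
e^(−0.0239t) = 0.062391 → t = ln(16.02804)/0.0239 = 2.77434/0.0239

t ≈ 116.1 years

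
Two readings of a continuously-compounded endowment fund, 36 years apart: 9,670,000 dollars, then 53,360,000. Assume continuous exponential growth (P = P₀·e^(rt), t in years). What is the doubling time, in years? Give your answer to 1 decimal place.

r = ln(53360000/9670000) / 36 = ln(5.5181) / 36 ≈ 0.047445 per year
doubling time = ln 2 / |r| = 0.69315 / 0.047445

doubling time ≈ 14.6 years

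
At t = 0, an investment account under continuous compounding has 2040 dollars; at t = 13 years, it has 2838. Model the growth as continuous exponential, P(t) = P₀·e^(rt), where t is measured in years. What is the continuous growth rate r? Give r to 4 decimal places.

r ≈ 0.0254 per year

2838 = 2040 · e^(r·13)
e^(13r) = 2838/2040 = 1.39118
r = ln(1.39118) / 13 = 0.33015 / 13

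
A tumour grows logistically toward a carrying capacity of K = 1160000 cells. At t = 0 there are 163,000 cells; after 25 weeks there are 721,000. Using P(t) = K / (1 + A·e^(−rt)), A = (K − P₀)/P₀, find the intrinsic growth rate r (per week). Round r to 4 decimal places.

r ≈ 0.0923 per week

A = (1160000 − 163000)/163000 = 6.11656
721000 = 1160000/(1 + 6.11656·e^(−r·25)) → e^(−25r) = (1.60888 − 1)/6.11656 = 0.099546
r = −ln(0.099546)/25 = 2.30714/25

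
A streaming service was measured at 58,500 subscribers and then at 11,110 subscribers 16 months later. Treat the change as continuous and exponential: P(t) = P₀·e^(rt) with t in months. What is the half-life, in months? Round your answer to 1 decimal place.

r = ln(11110/58500) / 16 = ln(0.18991) / 16 ≈ -0.103824 per month
half-life = ln 2 / |r| = 0.69315 / 0.103824

half-life ≈ 6.7 months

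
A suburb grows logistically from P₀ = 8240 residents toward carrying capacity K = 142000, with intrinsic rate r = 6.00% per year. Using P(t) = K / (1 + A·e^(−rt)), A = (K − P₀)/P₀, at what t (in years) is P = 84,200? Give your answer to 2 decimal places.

A = (142000 − 8240)/8240 = 16.23301
84200 = 142000/(1 + 16.23301·e^(−0.06t)) → 1 + 16.23301·e^(−0.06t) = 1.68646
e^(−0.06t) = 0.042288 → t = ln(23.64739)/0.06 = 3.16325/0.06

t ≈ 52.72 years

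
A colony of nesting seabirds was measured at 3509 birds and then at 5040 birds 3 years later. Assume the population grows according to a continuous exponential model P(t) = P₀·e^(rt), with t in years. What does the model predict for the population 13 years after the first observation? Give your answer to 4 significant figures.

r = ln(5040/3509) / 3 ≈ 0.120692 per year
P(13) = 3509 · e^(0.120692·13) = 3509 · 4.8018 ≈ 16849.53

≈ 16,850 birds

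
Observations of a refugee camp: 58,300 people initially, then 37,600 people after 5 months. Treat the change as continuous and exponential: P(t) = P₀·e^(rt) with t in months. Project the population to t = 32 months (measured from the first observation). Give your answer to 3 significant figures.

≈ 3,520 people

r = ln(37600/58300) / 5 ≈ -0.08772 per month
P(32) = 58300 · e^(-0.08772·32) = 58300 · 0.06038 ≈ 3520.4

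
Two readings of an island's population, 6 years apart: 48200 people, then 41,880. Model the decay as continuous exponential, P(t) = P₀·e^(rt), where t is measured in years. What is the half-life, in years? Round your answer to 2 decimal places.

r = ln(41880/48200) / 6 = ln(0.86888) / 6 ≈ -0.023425 per year
half-life = ln 2 / |r| = 0.69315 / 0.023425

half-life ≈ 29.59 years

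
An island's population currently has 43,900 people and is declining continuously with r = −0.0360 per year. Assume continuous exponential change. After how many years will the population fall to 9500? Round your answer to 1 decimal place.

t ≈ 42.5 years

9500 = 43900 · e^(-0.036·t)
t = ln(9500/43900) / -0.036 = ln(0.2164) / -0.036 = -1.53062 / -0.036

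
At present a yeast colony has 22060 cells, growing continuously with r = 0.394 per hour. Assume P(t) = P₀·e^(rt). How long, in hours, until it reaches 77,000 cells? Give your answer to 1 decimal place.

77000 = 22060 · e^(0.394·t)
t = ln(77000/22060) / 0.394 = ln(3.49048) / 0.394 = 1.25004 / 0.394

t ≈ 3.2 hours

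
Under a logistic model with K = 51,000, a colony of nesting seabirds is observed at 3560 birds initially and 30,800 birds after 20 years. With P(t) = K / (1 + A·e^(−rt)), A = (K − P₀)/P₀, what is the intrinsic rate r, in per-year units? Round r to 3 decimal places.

r ≈ 0.151 per year

A = (51000 − 3560)/3560 = 13.32584
30800 = 51000/(1 + 13.32584·e^(−r·20)) → e^(−20r) = (1.65584 − 1)/13.32584 = 0.049216
r = −ln(0.049216)/20 = 3.01154/20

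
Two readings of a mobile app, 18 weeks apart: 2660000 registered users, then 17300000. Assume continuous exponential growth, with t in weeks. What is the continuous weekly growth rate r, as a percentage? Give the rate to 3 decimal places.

17300000 = 2660000 · e^(r·18)
e^(18r) = 17300000/2660000 = 6.50376
r = ln(6.50376) / 18 = 1.87238 / 18

r ≈ 10.402% per week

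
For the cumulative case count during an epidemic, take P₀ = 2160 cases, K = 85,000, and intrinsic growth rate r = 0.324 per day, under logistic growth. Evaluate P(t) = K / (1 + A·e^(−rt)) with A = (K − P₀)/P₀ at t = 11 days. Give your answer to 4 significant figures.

≈ 40,740 cases

A = (85000 − 2160)/2160 = 38.35185
P(11) = 85000 / (1 + 38.35185·e^(−0.324·11)) = 85000 / (1 + 38.35185·0.028325)
= 85000 / 2.08633 ≈ 40741.44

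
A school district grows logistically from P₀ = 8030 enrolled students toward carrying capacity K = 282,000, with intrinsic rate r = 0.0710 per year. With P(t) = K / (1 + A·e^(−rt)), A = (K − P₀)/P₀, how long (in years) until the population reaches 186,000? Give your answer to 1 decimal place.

t ≈ 59.0 years

A = (282000 − 8030)/8030 = 34.11831
186000 = 282000/(1 + 34.11831·e^(−0.071t)) → 1 + 34.11831·e^(−0.071t) = 1.51613
e^(−0.071t) = 0.015128 → t = ln(66.10422)/0.071 = 4.19123/0.071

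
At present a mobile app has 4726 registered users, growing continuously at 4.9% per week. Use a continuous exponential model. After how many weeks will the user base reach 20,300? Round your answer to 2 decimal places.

20300 = 4726 · e^(0.049·t)
t = ln(20300/4726) / 0.049 = ln(4.29539) / 0.049 = 1.45754 / 0.049

t ≈ 29.75 weeks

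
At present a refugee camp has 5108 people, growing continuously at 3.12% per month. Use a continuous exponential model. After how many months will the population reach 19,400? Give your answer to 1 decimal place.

t ≈ 42.8 months

19400 = 5108 · e^(0.0312·t)
t = ln(19400/5108) / 0.0312 = ln(3.79796) / 0.0312 = 1.33447 / 0.0312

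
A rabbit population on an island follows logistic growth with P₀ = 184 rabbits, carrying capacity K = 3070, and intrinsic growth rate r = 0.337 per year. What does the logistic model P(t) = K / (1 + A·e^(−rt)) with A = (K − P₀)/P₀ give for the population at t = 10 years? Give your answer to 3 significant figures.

≈ 1,990 rabbits

A = (3070 − 184)/184 = 15.68478
P(10) = 3070 / (1 + 15.68478·e^(−0.337·10)) = 3070 / (1 + 15.68478·0.03439)
= 3070 / 1.53939 ≈ 1994.29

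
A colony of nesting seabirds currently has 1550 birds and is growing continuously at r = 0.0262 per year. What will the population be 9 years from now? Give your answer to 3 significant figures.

P(9) = 1550 · e^(0.0262·9) = 1550 · e^(0.2358)
= 1550 · 1.26592 ≈ 1962.18

≈ 1,960 birds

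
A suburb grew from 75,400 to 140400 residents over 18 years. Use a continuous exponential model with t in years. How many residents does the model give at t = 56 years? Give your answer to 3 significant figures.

r = ln(140400/75400) / 18 ≈ 0.034538 per year
P(56) = 75400 · e^(0.034538·56) = 75400 · 6.9181 ≈ 521624.72

≈ 522,000 residents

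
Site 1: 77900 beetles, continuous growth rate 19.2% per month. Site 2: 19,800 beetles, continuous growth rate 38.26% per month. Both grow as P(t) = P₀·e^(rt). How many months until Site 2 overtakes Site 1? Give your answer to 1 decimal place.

t ≈ 7.2 months

77900·e^(0.192t) = 19800·e^(0.3826t)
77900/19800 = e^((0.3826 − 0.192)t) → ln(3.93434) = 0.1906·t
t = 1.36974 / 0.1906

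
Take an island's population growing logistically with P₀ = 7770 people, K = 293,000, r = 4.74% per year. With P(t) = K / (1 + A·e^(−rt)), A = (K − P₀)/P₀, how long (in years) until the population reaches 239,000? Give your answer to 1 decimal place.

A = (293000 − 7770)/7770 = 36.70914
239000 = 293000/(1 + 36.70914·e^(−0.0474t)) → 1 + 36.70914·e^(−0.0474t) = 1.22594
e^(−0.0474t) = 0.006155 → t = ln(162.47192)/0.0474 = 5.09051/0.0474

t ≈ 107.4 years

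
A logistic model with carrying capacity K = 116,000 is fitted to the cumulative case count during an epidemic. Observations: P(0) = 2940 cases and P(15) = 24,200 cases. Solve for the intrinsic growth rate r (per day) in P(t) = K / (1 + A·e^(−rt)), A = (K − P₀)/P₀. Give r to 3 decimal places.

A = (116000 − 2940)/2940 = 38.45578
24200 = 116000/(1 + 38.45578·e^(−r·15)) → e^(−15r) = (4.79339 − 1)/38.45578 = 0.098643
r = −ln(0.098643)/15 = 2.31625/15

r ≈ 0.154 per day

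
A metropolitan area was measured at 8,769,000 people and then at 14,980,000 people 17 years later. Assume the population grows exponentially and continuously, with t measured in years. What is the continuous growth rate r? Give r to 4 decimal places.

14980000 = 8769000 · e^(r·17)
e^(17r) = 14980000/8769000 = 1.70829
r = ln(1.70829) / 17 = 0.53549 / 17

r ≈ 0.0315 per year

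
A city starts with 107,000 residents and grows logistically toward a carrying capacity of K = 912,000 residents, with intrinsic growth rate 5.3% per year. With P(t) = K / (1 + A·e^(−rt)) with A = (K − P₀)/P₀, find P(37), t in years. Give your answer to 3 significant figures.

≈ 443,000 residents

A = (912000 − 107000)/107000 = 7.52336
P(37) = 912000 / (1 + 7.52336·e^(−0.053·37)) = 912000 / (1 + 7.52336·0.140718)
= 912000 / 2.05867 ≈ 443004.46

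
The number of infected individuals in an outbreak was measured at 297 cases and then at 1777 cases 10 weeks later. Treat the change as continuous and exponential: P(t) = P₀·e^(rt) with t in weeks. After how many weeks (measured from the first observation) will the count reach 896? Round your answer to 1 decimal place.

r = ln(1777/297) / 10 ≈ 0.178895 per week
t = ln(896/297) / r = 1.10421 / 0.178895 ≈ 6.172

t ≈ 6.2 weeks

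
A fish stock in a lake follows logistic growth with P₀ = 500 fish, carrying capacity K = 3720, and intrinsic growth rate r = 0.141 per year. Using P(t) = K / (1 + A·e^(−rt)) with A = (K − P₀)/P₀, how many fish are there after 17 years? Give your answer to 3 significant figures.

A = (3720 − 500)/500 = 6.44
P(17) = 3720 / (1 + 6.44·e^(−0.141·17)) = 3720 / (1 + 6.44·0.090991)
= 3720 / 1.58598 ≈ 2345.55

≈ 2,350 fish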